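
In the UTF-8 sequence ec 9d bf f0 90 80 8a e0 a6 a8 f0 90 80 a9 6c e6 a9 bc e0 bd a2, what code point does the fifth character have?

U+006C

Offset 0: leading byte 0xEC = 11101100 → 3-byte char #1 = EC 9D BF.
Offset 3: leading byte 0xF0 = 11110000 → 4-byte char #2 = F0 90 80 8A.
Offset 7: leading byte 0xE0 = 11100000 → 3-byte char #3 = E0 A6 A8.
Offset 10: leading byte 0xF0 = 11110000 → 4-byte char #4 = F0 90 80 A9.
Offset 14: leading byte 0x6C = 01101100 → 1-byte char #5 = 6C.
Leading byte 0x6C = 01101100 matches 0xxxxxxx → 1-byte sequence.
Byte 1: 0x6C = 01101100, payload 1101100 (7 bits).
Concatenate: 1101100 = 0x6C (7 bits → U+006C).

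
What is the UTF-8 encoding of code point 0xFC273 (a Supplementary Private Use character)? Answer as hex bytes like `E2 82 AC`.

U+FC273 = 0xFC273 = 1032819 decimal. In range U+10000–U+10FFFF → 4-byte form: 11110xxx 10xxxxxx 10xxxxxx 10xxxxxx.
Binary (21 bits): 011111100001001110011.
Split 3+6+6+6: 011 | 111100 | 001001 | 110011.
Byte 1: 11110011 = 0xF3.
Byte 2: 10111100 = 0xBC.
Byte 3: 10001001 = 0x89.
Byte 4: 10110011 = 0xB3.

F3 BC 89 B3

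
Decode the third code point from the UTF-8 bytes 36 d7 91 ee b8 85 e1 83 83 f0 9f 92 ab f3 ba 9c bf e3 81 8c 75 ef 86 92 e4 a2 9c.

Offset 0: leading byte 0x36 = 00110110 → 1-byte char #1 = 36.
Offset 1: leading byte 0xD7 = 11010111 → 2-byte char #2 = D7 91.
Offset 3: leading byte 0xEE = 11101110 → 3-byte char #3 = EE B8 85.
Leading byte 0xEE = 11101110 matches 1110xxxx → 3-byte sequence.
Byte 1: 0xEE = 11101110, payload 1110 (4 bits).
Byte 2: 0xB8 = 10111000 (10xxxxxx ✓), payload 111000.
Byte 3: 0x85 = 10000101 (10xxxxxx ✓), payload 000101.
Concatenate: 1110111000000101 = 0xEE05 (16 bits → U+EE05).

U+EE05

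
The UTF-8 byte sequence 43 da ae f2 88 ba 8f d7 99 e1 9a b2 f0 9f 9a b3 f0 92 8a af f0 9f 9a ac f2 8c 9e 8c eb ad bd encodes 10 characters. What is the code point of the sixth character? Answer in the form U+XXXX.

U+1F6B3

Offset 0: leading byte 0x43 = 01000011 → 1-byte char #1 = 43.
Offset 1: leading byte 0xDA = 11011010 → 2-byte char #2 = DA AE.
Offset 3: leading byte 0xF2 = 11110010 → 4-byte char #3 = F2 88 BA 8F.
Offset 7: leading byte 0xD7 = 11010111 → 2-byte char #4 = D7 99.
Offset 9: leading byte 0xE1 = 11100001 → 3-byte char #5 = E1 9A B2.
Offset 12: leading byte 0xF0 = 11110000 → 4-byte char #6 = F0 9F 9A B3.
Leading byte 0xF0 = 11110000 matches 11110xxx → 4-byte sequence.
Byte 1: 0xF0 = 11110000, payload 000 (3 bits).
Byte 2: 0x9F = 10011111 (10xxxxxx ✓), payload 011111.
Byte 3: 0x9A = 10011010 (10xxxxxx ✓), payload 011010.
Byte 4: 0xB3 = 10110011 (10xxxxxx ✓), payload 110011.
Concatenate: 000011111011010110011 = 0x1F6B3 (21 bits → U+1F6B3).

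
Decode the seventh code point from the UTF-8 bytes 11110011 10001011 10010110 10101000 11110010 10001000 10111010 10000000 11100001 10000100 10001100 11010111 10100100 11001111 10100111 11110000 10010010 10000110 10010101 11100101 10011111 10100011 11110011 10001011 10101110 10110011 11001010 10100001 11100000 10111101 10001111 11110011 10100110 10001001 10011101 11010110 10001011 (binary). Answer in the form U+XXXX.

U+57E3

Offset 0: leading byte 0xF3 = 11110011 → 4-byte char #1 = F3 8B 96 A8.
Offset 4: leading byte 0xF2 = 11110010 → 4-byte char #2 = F2 88 BA 80.
Offset 8: leading byte 0xE1 = 11100001 → 3-byte char #3 = E1 84 8C.
Offset 11: leading byte 0xD7 = 11010111 → 2-byte char #4 = D7 A4.
Offset 13: leading byte 0xCF = 11001111 → 2-byte char #5 = CF A7.
Offset 15: leading byte 0xF0 = 11110000 → 4-byte char #6 = F0 92 86 95.
Offset 19: leading byte 0xE5 = 11100101 → 3-byte char #7 = E5 9F A3.
Leading byte 0xE5 = 11100101 matches 1110xxxx → 3-byte sequence.
Byte 1: 0xE5 = 11100101, payload 0101 (4 bits).
Byte 2: 0x9F = 10011111 (10xxxxxx ✓), payload 011111.
Byte 3: 0xA3 = 10100011 (10xxxxxx ✓), payload 100011.
Concatenate: 0101011111100011 = 0x57E3 (16 bits → U+57E3).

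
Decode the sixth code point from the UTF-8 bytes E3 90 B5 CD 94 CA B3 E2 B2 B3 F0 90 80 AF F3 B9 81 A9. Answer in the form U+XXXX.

Offset 0: leading byte 0xE3 = 11100011 → 3-byte char #1 = E3 90 B5.
Offset 3: leading byte 0xCD = 11001101 → 2-byte char #2 = CD 94.
Offset 5: leading byte 0xCA = 11001010 → 2-byte char #3 = CA B3.
Offset 7: leading byte 0xE2 = 11100010 → 3-byte char #4 = E2 B2 B3.
Offset 10: leading byte 0xF0 = 11110000 → 4-byte char #5 = F0 90 80 AF.
Offset 14: leading byte 0xF3 = 11110011 → 4-byte char #6 = F3 B9 81 A9.
Leading byte 0xF3 = 11110011 matches 11110xxx → 4-byte sequence.
Byte 1: 0xF3 = 11110011, payload 011 (3 bits).
Byte 2: 0xB9 = 10111001 (10xxxxxx ✓), payload 111001.
Byte 3: 0x81 = 10000001 (10xxxxxx ✓), payload 000001.
Byte 4: 0xA9 = 10101001 (10xxxxxx ✓), payload 101001.
Concatenate: 011111001000001101001 = 0xF9069 (21 bits → U+F9069).

U+F9069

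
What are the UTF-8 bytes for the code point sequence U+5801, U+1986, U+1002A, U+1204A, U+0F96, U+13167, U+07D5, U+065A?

U+5801: 3-byte form → E5 A0 81.
U+1986: 3-byte form → E1 A6 86.
U+1002A: 4-byte form → F0 90 80 AA.
U+1204A: 4-byte form → F0 92 81 8A.
U+0F96: 3-byte form → E0 BE 96.
U+13167: 4-byte form → F0 93 85 A7.
U+07D5: 2-byte form → DF 95.
U+065A: 2-byte form → D9 9A.
Concatenated (25 bytes): E5 A0 81 E1 A6 86 F0 90 80 AA F0 92 81 8A E0 BE 96 F0 93 85 A7 DF 95 D9 9A.

E5 A0 81 E1 A6 86 F0 90 80 AA F0 92 81 8A E0 BE 96 F0 93 85 A7 DF 95 D9 9A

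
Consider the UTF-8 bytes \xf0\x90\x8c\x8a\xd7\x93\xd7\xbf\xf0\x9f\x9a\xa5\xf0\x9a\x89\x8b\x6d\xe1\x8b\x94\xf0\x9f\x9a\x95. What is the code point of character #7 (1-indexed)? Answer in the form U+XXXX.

Offset 0: leading byte 0xF0 = 11110000 → 4-byte char #1 = F0 90 8C 8A.
Offset 4: leading byte 0xD7 = 11010111 → 2-byte char #2 = D7 93.
Offset 6: leading byte 0xD7 = 11010111 → 2-byte char #3 = D7 BF.
Offset 8: leading byte 0xF0 = 11110000 → 4-byte char #4 = F0 9F 9A A5.
Offset 12: leading byte 0xF0 = 11110000 → 4-byte char #5 = F0 9A 89 8B.
Offset 16: leading byte 0x6D = 01101101 → 1-byte char #6 = 6D.
Offset 17: leading byte 0xE1 = 11100001 → 3-byte char #7 = E1 8B 94.
Leading byte 0xE1 = 11100001 matches 1110xxxx → 3-byte sequence.
Byte 1: 0xE1 = 11100001, payload 0001 (4 bits).
Byte 2: 0x8B = 10001011 (10xxxxxx ✓), payload 001011.
Byte 3: 0x94 = 10010100 (10xxxxxx ✓), payload 010100.
Concatenate: 0001001011010100 = 0x12D4 (16 bits → U+12D4).

U+12D4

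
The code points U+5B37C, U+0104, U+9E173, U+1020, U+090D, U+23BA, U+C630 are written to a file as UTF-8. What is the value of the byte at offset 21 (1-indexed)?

0x98

1-indexed offset 21 is 0-indexed offset 20.
U+5B37C → 4-byte form F1 9B 8D BC at offsets 0–3.
U+0104 → 2-byte form C4 84 at offsets 4–5.
U+9E173 → 4-byte form F2 9E 85 B3 at offsets 6–9.
U+1020 → 3-byte form E1 80 A0 at offsets 10–12.
U+090D → 3-byte form E0 A4 8D at offsets 13–15.
U+23BA → 3-byte form E2 8E BA at offsets 16–18.
U+C630 → 3-byte form EC 98 B0 at offsets 19–21.
Offset 20 falls in char 7's range; it's byte 2 of EC 98 B0 = 0x98.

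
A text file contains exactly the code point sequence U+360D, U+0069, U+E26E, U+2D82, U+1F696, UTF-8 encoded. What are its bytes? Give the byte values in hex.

E3 98 8D 69 EE 89 AE E2 B6 82 F0 9F 9A 96

U+360D: 3-byte form → E3 98 8D.
U+0069: 1-byte form → 69.
U+E26E: 3-byte form → EE 89 AE.
U+2D82: 3-byte form → E2 B6 82.
U+1F696: 4-byte form → F0 9F 9A 96.
Concatenated (14 bytes): E3 98 8D 69 EE 89 AE E2 B6 82 F0 9F 9A 96.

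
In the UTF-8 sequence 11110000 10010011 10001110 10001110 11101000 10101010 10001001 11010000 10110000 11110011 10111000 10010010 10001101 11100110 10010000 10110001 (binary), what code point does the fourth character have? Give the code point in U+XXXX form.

Offset 0: leading byte 0xF0 = 11110000 → 4-byte char #1 = F0 93 8E 8E.
Offset 4: leading byte 0xE8 = 11101000 → 3-byte char #2 = E8 AA 89.
Offset 7: leading byte 0xD0 = 11010000 → 2-byte char #3 = D0 B0.
Offset 9: leading byte 0xF3 = 11110011 → 4-byte char #4 = F3 B8 92 8D.
Leading byte 0xF3 = 11110011 matches 11110xxx → 4-byte sequence.
Byte 1: 0xF3 = 11110011, payload 011 (3 bits).
Byte 2: 0xB8 = 10111000 (10xxxxxx ✓), payload 111000.
Byte 3: 0x92 = 10010010 (10xxxxxx ✓), payload 010010.
Byte 4: 0x8D = 10001101 (10xxxxxx ✓), payload 001101.
Concatenate: 011111000010010001101 = 0xF848D (21 bits → U+F848D).

U+F848D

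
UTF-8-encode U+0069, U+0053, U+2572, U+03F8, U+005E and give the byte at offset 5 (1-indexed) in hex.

0xB2

1-indexed offset 5 is 0-indexed offset 4.
U+0069 → 1-byte form 69 at offsets 0–0.
U+0053 → 1-byte form 53 at offsets 1–1.
U+2572 → 3-byte form E2 95 B2 at offsets 2–4.
Offset 4 falls in char 3's range; it's byte 3 of E2 95 B2 = 0xB2.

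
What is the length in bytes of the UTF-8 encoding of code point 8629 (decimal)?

3

U+21B5 = 0x21B5. UTF-8 uses 1 byte below 0x80, 2 below 0x800, 3 below 0x10000, 4 up to 0x10FFFF. 0x21B5 is in U+0800–U+FFFF → 3 bytes.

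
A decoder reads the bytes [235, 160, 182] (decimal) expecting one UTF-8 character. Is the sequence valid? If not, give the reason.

Leading byte 0xEB = 11101011 → 3-byte form.
Continuation bytes 0xA0=10100000, 0xB6=10110110 all match 10xxxxxx.
Decoded value 0xB836 is ≥ 0x800 (shortest form) and not a surrogate.

valid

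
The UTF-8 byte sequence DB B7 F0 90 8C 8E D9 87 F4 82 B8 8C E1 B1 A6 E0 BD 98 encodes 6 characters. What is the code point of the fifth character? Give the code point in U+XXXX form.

Offset 0: leading byte 0xDB = 11011011 → 2-byte char #1 = DB B7.
Offset 2: leading byte 0xF0 = 11110000 → 4-byte char #2 = F0 90 8C 8E.
Offset 6: leading byte 0xD9 = 11011001 → 2-byte char #3 = D9 87.
Offset 8: leading byte 0xF4 = 11110100 → 4-byte char #4 = F4 82 B8 8C.
Offset 12: leading byte 0xE1 = 11100001 → 3-byte char #5 = E1 B1 A6.
Leading byte 0xE1 = 11100001 matches 1110xxxx → 3-byte sequence.
Byte 1: 0xE1 = 11100001, payload 0001 (4 bits).
Byte 2: 0xB1 = 10110001 (10xxxxxx ✓), payload 110001.
Byte 3: 0xA6 = 10100110 (10xxxxxx ✓), payload 100110.
Concatenate: 0001110001100110 = 0x1C66 (16 bits → U+1C66).

U+1C66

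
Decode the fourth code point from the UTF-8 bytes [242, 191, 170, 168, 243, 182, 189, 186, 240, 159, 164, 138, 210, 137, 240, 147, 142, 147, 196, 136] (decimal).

U+0489

Offset 0: leading byte 0xF2 = 11110010 → 4-byte char #1 = F2 BF AA A8.
Offset 4: leading byte 0xF3 = 11110011 → 4-byte char #2 = F3 B6 BD BA.
Offset 8: leading byte 0xF0 = 11110000 → 4-byte char #3 = F0 9F A4 8A.
Offset 12: leading byte 0xD2 = 11010010 → 2-byte char #4 = D2 89.
Leading byte 0xD2 = 11010010 matches 110xxxxx → 2-byte sequence.
Byte 1: 0xD2 = 11010010, payload 10010 (5 bits).
Byte 2: 0x89 = 10001001 (10xxxxxx ✓), payload 001001.
Concatenate: 10010001001 = 0x489 (11 bits → U+0489).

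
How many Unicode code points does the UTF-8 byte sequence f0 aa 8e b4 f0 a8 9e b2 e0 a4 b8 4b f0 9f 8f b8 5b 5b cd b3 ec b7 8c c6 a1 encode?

Byte at offset 0: 0xF0 = 11110000 → 4-byte char (#1). Advance 4.
Byte at offset 4: 0xF0 = 11110000 → 4-byte char (#2). Advance 4.
Byte at offset 8: 0xE0 = 11100000 → 3-byte char (#3). Advance 3.
Byte at offset 11: 0x4B = 01001011 → 1-byte char (#4). Advance 1.
Byte at offset 12: 0xF0 = 11110000 → 4-byte char (#5). Advance 4.
Byte at offset 16: 0x5B = 01011011 → 1-byte char (#6). Advance 1.
Byte at offset 17: 0x5B = 01011011 → 1-byte char (#7). Advance 1.
Byte at offset 18: 0xCD = 11001101 → 2-byte char (#8). Advance 2.
Byte at offset 20: 0xEC = 11101100 → 3-byte char (#9). Advance 3.
Byte at offset 23: 0xC6 = 11000110 → 2-byte char (#10). Advance 2.
Reached end at offset 25 after 10 code points.

10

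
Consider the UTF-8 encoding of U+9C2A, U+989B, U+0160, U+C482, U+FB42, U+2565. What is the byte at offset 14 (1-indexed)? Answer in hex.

0x82

1-indexed offset 14 is 0-indexed offset 13.
U+9C2A → 3-byte form E9 B0 AA at offsets 0–2.
U+989B → 3-byte form E9 A2 9B at offsets 3–5.
U+0160 → 2-byte form C5 A0 at offsets 6–7.
U+C482 → 3-byte form EC 92 82 at offsets 8–10.
U+FB42 → 3-byte form EF AD 82 at offsets 11–13.
Offset 13 falls in char 5's range; it's byte 3 of EF AD 82 = 0x82.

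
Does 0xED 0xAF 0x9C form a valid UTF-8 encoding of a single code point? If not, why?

invalid (encodes a surrogate (U+D800–U+DFFF))

Structurally a 3-byte sequence; payload = 0xDBDC.
But 0xDBDC is in U+D800–U+DFFF, the surrogate range. Surrogates are not Unicode scalar values and are forbidden in UTF-8.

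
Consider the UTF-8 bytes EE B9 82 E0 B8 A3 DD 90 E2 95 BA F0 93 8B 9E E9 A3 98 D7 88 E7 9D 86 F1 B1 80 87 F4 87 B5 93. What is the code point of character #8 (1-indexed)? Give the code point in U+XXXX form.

U+7746

Offset 0: leading byte 0xEE = 11101110 → 3-byte char #1 = EE B9 82.
Offset 3: leading byte 0xE0 = 11100000 → 3-byte char #2 = E0 B8 A3.
Offset 6: leading byte 0xDD = 11011101 → 2-byte char #3 = DD 90.
Offset 8: leading byte 0xE2 = 11100010 → 3-byte char #4 = E2 95 BA.
Offset 11: leading byte 0xF0 = 11110000 → 4-byte char #5 = F0 93 8B 9E.
Offset 15: leading byte 0xE9 = 11101001 → 3-byte char #6 = E9 A3 98.
Offset 18: leading byte 0xD7 = 11010111 → 2-byte char #7 = D7 88.
Offset 20: leading byte 0xE7 = 11100111 → 3-byte char #8 = E7 9D 86.
Leading byte 0xE7 = 11100111 matches 1110xxxx → 3-byte sequence.
Byte 1: 0xE7 = 11100111, payload 0111 (4 bits).
Byte 2: 0x9D = 10011101 (10xxxxxx ✓), payload 011101.
Byte 3: 0x86 = 10000110 (10xxxxxx ✓), payload 000110.
Concatenate: 0111011101000110 = 0x7746 (16 bits → U+7746).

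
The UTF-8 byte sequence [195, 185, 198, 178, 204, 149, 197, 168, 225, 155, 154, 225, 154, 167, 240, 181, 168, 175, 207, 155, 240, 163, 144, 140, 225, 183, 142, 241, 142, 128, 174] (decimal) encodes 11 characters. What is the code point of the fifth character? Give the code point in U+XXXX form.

U+16DA

Offset 0: leading byte 0xC3 = 11000011 → 2-byte char #1 = C3 B9.
Offset 2: leading byte 0xC6 = 11000110 → 2-byte char #2 = C6 B2.
Offset 4: leading byte 0xCC = 11001100 → 2-byte char #3 = CC 95.
Offset 6: leading byte 0xC5 = 11000101 → 2-byte char #4 = C5 A8.
Offset 8: leading byte 0xE1 = 11100001 → 3-byte char #5 = E1 9B 9A.
Leading byte 0xE1 = 11100001 matches 1110xxxx → 3-byte sequence.
Byte 1: 0xE1 = 11100001, payload 0001 (4 bits).
Byte 2: 0x9B = 10011011 (10xxxxxx ✓), payload 011011.
Byte 3: 0x9A = 10011010 (10xxxxxx ✓), payload 011010.
Concatenate: 0001011011011010 = 0x16DA (16 bits → U+16DA).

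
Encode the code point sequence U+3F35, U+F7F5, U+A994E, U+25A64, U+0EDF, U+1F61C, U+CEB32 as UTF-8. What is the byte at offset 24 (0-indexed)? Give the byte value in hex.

U+3F35 → 3-byte form E3 BC B5 at offsets 0–2.
U+F7F5 → 3-byte form EF 9F B5 at offsets 3–5.
U+A994E → 4-byte form F2 A9 A5 8E at offsets 6–9.
U+25A64 → 4-byte form F0 A5 A9 A4 at offsets 10–13.
U+0EDF → 3-byte form E0 BB 9F at offsets 14–16.
U+1F61C → 4-byte form F0 9F 98 9C at offsets 17–20.
U+CEB32 → 4-byte form F3 8E AC B2 at offsets 21–24.
Offset 24 falls in char 7's range; it's byte 4 of F3 8E AC B2 = 0xB2.

0xB2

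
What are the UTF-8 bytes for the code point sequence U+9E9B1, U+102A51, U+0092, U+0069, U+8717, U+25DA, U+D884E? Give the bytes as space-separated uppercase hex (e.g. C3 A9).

F2 9E A6 B1 F4 82 A9 91 C2 92 69 E8 9C 97 E2 97 9A F3 98 A1 8E

U+9E9B1: 4-byte form → F2 9E A6 B1.
U+102A51: 4-byte form → F4 82 A9 91.
U+0092: 2-byte form → C2 92.
U+0069: 1-byte form → 69.
U+8717: 3-byte form → E8 9C 97.
U+25DA: 3-byte form → E2 97 9A.
U+D884E: 4-byte form → F3 98 A1 8E.
Concatenated (21 bytes): F2 9E A6 B1 F4 82 A9 91 C2 92 69 E8 9C 97 E2 97 9A F3 98 A1 8E.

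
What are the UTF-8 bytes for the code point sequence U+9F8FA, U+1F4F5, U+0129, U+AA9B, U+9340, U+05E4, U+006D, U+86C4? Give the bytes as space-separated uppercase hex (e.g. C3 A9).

U+9F8FA: 4-byte form → F2 9F A3 BA.
U+1F4F5: 4-byte form → F0 9F 93 B5.
U+0129: 2-byte form → C4 A9.
U+AA9B: 3-byte form → EA AA 9B.
U+9340: 3-byte form → E9 8D 80.
U+05E4: 2-byte form → D7 A4.
U+006D: 1-byte form → 6D.
U+86C4: 3-byte form → E8 9B 84.
Concatenated (22 bytes): F2 9F A3 BA F0 9F 93 B5 C4 A9 EA AA 9B E9 8D 80 D7 A4 6D E8 9B 84.

F2 9F A3 BA F0 9F 93 B5 C4 A9 EA AA 9B E9 8D 80 D7 A4 6D E8 9B 84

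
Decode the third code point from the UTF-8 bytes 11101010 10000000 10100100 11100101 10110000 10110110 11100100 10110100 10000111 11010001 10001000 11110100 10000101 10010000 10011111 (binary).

Offset 0: leading byte 0xEA = 11101010 → 3-byte char #1 = EA 80 A4.
Offset 3: leading byte 0xE5 = 11100101 → 3-byte char #2 = E5 B0 B6.
Offset 6: leading byte 0xE4 = 11100100 → 3-byte char #3 = E4 B4 87.
Leading byte 0xE4 = 11100100 matches 1110xxxx → 3-byte sequence.
Byte 1: 0xE4 = 11100100, payload 0100 (4 bits).
Byte 2: 0xB4 = 10110100 (10xxxxxx ✓), payload 110100.
Byte 3: 0x87 = 10000111 (10xxxxxx ✓), payload 000111.
Concatenate: 0100110100000111 = 0x4D07 (16 bits → U+4D07).

U+4D07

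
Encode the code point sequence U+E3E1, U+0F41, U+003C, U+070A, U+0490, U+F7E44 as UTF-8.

U+E3E1: 3-byte form → EE 8F A1.
U+0F41: 3-byte form → E0 BD 81.
U+003C: 1-byte form → 3C.
U+070A: 2-byte form → DC 8A.
U+0490: 2-byte form → D2 90.
U+F7E44: 4-byte form → F3 B7 B9 84.
Concatenated (15 bytes): EE 8F A1 E0 BD 81 3C DC 8A D2 90 F3 B7 B9 84.

EE 8F A1 E0 BD 81 3C DC 8A D2 90 F3 B7 B9 84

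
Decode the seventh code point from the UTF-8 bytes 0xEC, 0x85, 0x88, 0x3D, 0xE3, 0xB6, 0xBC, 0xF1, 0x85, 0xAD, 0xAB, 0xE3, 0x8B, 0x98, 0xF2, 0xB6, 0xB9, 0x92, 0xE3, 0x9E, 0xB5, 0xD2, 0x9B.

Offset 0: leading byte 0xEC = 11101100 → 3-byte char #1 = EC 85 88.
Offset 3: leading byte 0x3D = 00111101 → 1-byte char #2 = 3D.
Offset 4: leading byte 0xE3 = 11100011 → 3-byte char #3 = E3 B6 BC.
Offset 7: leading byte 0xF1 = 11110001 → 4-byte char #4 = F1 85 AD AB.
Offset 11: leading byte 0xE3 = 11100011 → 3-byte char #5 = E3 8B 98.
Offset 14: leading byte 0xF2 = 11110010 → 4-byte char #6 = F2 B6 B9 92.
Offset 18: leading byte 0xE3 = 11100011 → 3-byte char #7 = E3 9E B5.
Leading byte 0xE3 = 11100011 matches 1110xxxx → 3-byte sequence.
Byte 1: 0xE3 = 11100011, payload 0011 (4 bits).
Byte 2: 0x9E = 10011110 (10xxxxxx ✓), payload 011110.
Byte 3: 0xB5 = 10110101 (10xxxxxx ✓), payload 110101.
Concatenate: 0011011110110101 = 0x37B5 (16 bits → U+37B5).

U+37B5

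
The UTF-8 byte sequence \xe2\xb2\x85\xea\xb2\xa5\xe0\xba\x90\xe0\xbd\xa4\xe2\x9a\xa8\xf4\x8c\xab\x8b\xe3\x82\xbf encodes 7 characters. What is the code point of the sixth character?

U+10CACB

Offset 0: leading byte 0xE2 = 11100010 → 3-byte char #1 = E2 B2 85.
Offset 3: leading byte 0xEA = 11101010 → 3-byte char #2 = EA B2 A5.
Offset 6: leading byte 0xE0 = 11100000 → 3-byte char #3 = E0 BA 90.
Offset 9: leading byte 0xE0 = 11100000 → 3-byte char #4 = E0 BD A4.
Offset 12: leading byte 0xE2 = 11100010 → 3-byte char #5 = E2 9A A8.
Offset 15: leading byte 0xF4 = 11110100 → 4-byte char #6 = F4 8C AB 8B.
Leading byte 0xF4 = 11110100 matches 11110xxx → 4-byte sequence.
Byte 1: 0xF4 = 11110100, payload 100 (3 bits).
Byte 2: 0x8C = 10001100 (10xxxxxx ✓), payload 001100.
Byte 3: 0xAB = 10101011 (10xxxxxx ✓), payload 101011.
Byte 4: 0x8B = 10001011 (10xxxxxx ✓), payload 001011.
Concatenate: 100001100101011001011 = 0x10CACB (21 bits → U+10CACB).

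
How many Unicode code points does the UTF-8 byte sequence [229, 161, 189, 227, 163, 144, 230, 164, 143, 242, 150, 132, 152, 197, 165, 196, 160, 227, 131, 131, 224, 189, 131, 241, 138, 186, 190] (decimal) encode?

9

Byte at offset 0: 0xE5 = 11100101 → 3-byte char (#1). Advance 3.
Byte at offset 3: 0xE3 = 11100011 → 3-byte char (#2). Advance 3.
Byte at offset 6: 0xE6 = 11100110 → 3-byte char (#3). Advance 3.
Byte at offset 9: 0xF2 = 11110010 → 4-byte char (#4). Advance 4.
Byte at offset 13: 0xC5 = 11000101 → 2-byte char (#5). Advance 2.
Byte at offset 15: 0xC4 = 11000100 → 2-byte char (#6). Advance 2.
Byte at offset 17: 0xE3 = 11100011 → 3-byte char (#7). Advance 3.
Byte at offset 20: 0xE0 = 11100000 → 3-byte char (#8). Advance 3.
Byte at offset 23: 0xF1 = 11110001 → 4-byte char (#9). Advance 4.
Reached end at offset 27 after 9 code points.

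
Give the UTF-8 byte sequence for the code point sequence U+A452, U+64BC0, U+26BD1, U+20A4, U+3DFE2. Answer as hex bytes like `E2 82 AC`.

U+A452: 3-byte form → EA 91 92.
U+64BC0: 4-byte form → F1 A4 AF 80.
U+26BD1: 4-byte form → F0 A6 AF 91.
U+20A4: 3-byte form → E2 82 A4.
U+3DFE2: 4-byte form → F0 BD BF A2.
Concatenated (18 bytes): EA 91 92 F1 A4 AF 80 F0 A6 AF 91 E2 82 A4 F0 BD BF A2.

EA 91 92 F1 A4 AF 80 F0 A6 AF 91 E2 82 A4 F0 BD BF A2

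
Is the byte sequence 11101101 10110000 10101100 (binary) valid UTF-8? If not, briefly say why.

invalid (encodes a surrogate (U+D800–U+DFFF))

Structurally a 3-byte sequence; payload = 0xDC2C.
But 0xDC2C is in U+D800–U+DFFF, the surrogate range. Surrogates are not Unicode scalar values and are forbidden in UTF-8.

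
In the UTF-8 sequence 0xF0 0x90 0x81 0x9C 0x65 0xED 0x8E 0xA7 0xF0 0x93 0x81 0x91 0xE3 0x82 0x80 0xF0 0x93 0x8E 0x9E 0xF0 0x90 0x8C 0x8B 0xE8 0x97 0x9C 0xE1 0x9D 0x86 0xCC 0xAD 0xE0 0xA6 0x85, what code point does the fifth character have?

Offset 0: leading byte 0xF0 = 11110000 → 4-byte char #1 = F0 90 81 9C.
Offset 4: leading byte 0x65 = 01100101 → 1-byte char #2 = 65.
Offset 5: leading byte 0xED = 11101101 → 3-byte char #3 = ED 8E A7.
Offset 8: leading byte 0xF0 = 11110000 → 4-byte char #4 = F0 93 81 91.
Offset 12: leading byte 0xE3 = 11100011 → 3-byte char #5 = E3 82 80.
Leading byte 0xE3 = 11100011 matches 1110xxxx → 3-byte sequence.
Byte 1: 0xE3 = 11100011, payload 0011 (4 bits).
Byte 2: 0x82 = 10000010 (10xxxxxx ✓), payload 000010.
Byte 3: 0x80 = 10000000 (10xxxxxx ✓), payload 000000.
Concatenate: 0011000010000000 = 0x3080 (16 bits → U+3080).

U+3080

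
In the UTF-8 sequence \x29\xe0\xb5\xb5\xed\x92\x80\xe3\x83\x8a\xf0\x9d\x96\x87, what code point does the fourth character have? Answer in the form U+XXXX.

Offset 0: leading byte 0x29 = 00101001 → 1-byte char #1 = 29.
Offset 1: leading byte 0xE0 = 11100000 → 3-byte char #2 = E0 B5 B5.
Offset 4: leading byte 0xED = 11101101 → 3-byte char #3 = ED 92 80.
Offset 7: leading byte 0xE3 = 11100011 → 3-byte char #4 = E3 83 8A.
Leading byte 0xE3 = 11100011 matches 1110xxxx → 3-byte sequence.
Byte 1: 0xE3 = 11100011, payload 0011 (4 bits).
Byte 2: 0x83 = 10000011 (10xxxxxx ✓), payload 000011.
Byte 3: 0x8A = 10001010 (10xxxxxx ✓), payload 001010.
Concatenate: 0011000011001010 = 0x30CA (16 bits → U+30CA).

U+30CA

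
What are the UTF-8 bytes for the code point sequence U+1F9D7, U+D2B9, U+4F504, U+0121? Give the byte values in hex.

F0 9F A7 97 ED 8A B9 F1 8F 94 84 C4 A1

U+1F9D7: 4-byte form → F0 9F A7 97.
U+D2B9: 3-byte form → ED 8A B9.
U+4F504: 4-byte form → F1 8F 94 84.
U+0121: 2-byte form → C4 A1.
Concatenated (13 bytes): F0 9F A7 97 ED 8A B9 F1 8F 94 84 C4 A1.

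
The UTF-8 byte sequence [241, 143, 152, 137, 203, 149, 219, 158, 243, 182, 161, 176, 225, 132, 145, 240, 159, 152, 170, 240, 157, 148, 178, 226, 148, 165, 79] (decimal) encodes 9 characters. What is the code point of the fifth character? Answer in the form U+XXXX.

U+1111

Offset 0: leading byte 0xF1 = 11110001 → 4-byte char #1 = F1 8F 98 89.
Offset 4: leading byte 0xCB = 11001011 → 2-byte char #2 = CB 95.
Offset 6: leading byte 0xDB = 11011011 → 2-byte char #3 = DB 9E.
Offset 8: leading byte 0xF3 = 11110011 → 4-byte char #4 = F3 B6 A1 B0.
Offset 12: leading byte 0xE1 = 11100001 → 3-byte char #5 = E1 84 91.
Leading byte 0xE1 = 11100001 matches 1110xxxx → 3-byte sequence.
Byte 1: 0xE1 = 11100001, payload 0001 (4 bits).
Byte 2: 0x84 = 10000100 (10xxxxxx ✓), payload 000100.
Byte 3: 0x91 = 10010001 (10xxxxxx ✓), payload 010001.
Concatenate: 0001000100010001 = 0x1111 (16 bits → U+1111).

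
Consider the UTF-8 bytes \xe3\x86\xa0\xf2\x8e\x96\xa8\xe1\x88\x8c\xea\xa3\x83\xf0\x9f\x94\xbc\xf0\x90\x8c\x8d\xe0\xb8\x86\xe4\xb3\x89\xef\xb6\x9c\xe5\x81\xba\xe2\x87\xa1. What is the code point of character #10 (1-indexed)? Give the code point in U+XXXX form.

Offset 0: leading byte 0xE3 = 11100011 → 3-byte char #1 = E3 86 A0.
Offset 3: leading byte 0xF2 = 11110010 → 4-byte char #2 = F2 8E 96 A8.
Offset 7: leading byte 0xE1 = 11100001 → 3-byte char #3 = E1 88 8C.
Offset 10: leading byte 0xEA = 11101010 → 3-byte char #4 = EA A3 83.
Offset 13: leading byte 0xF0 = 11110000 → 4-byte char #5 = F0 9F 94 BC.
Offset 17: leading byte 0xF0 = 11110000 → 4-byte char #6 = F0 90 8C 8D.
Offset 21: leading byte 0xE0 = 11100000 → 3-byte char #7 = E0 B8 86.
Offset 24: leading byte 0xE4 = 11100100 → 3-byte char #8 = E4 B3 89.
Offset 27: leading byte 0xEF = 11101111 → 3-byte char #9 = EF B6 9C.
Offset 30: leading byte 0xE5 = 11100101 → 3-byte char #10 = E5 81 BA.
Leading byte 0xE5 = 11100101 matches 1110xxxx → 3-byte sequence.
Byte 1: 0xE5 = 11100101, payload 0101 (4 bits).
Byte 2: 0x81 = 10000001 (10xxxxxx ✓), payload 000001.
Byte 3: 0xBA = 10111010 (10xxxxxx ✓), payload 111010.
Concatenate: 0101000001111010 = 0x507A (16 bits → U+507A).

U+507A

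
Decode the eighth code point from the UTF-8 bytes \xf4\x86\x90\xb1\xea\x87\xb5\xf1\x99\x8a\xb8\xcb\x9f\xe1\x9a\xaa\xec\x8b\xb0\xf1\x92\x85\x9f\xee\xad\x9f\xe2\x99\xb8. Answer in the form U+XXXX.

Offset 0: leading byte 0xF4 = 11110100 → 4-byte char #1 = F4 86 90 B1.
Offset 4: leading byte 0xEA = 11101010 → 3-byte char #2 = EA 87 B5.
Offset 7: leading byte 0xF1 = 11110001 → 4-byte char #3 = F1 99 8A B8.
Offset 11: leading byte 0xCB = 11001011 → 2-byte char #4 = CB 9F.
Offset 13: leading byte 0xE1 = 11100001 → 3-byte char #5 = E1 9A AA.
Offset 16: leading byte 0xEC = 11101100 → 3-byte char #6 = EC 8B B0.
Offset 19: leading byte 0xF1 = 11110001 → 4-byte char #7 = F1 92 85 9F.
Offset 23: leading byte 0xEE = 11101110 → 3-byte char #8 = EE AD 9F.
Leading byte 0xEE = 11101110 matches 1110xxxx → 3-byte sequence.
Byte 1: 0xEE = 11101110, payload 1110 (4 bits).
Byte 2: 0xAD = 10101101 (10xxxxxx ✓), payload 101101.
Byte 3: 0x9F = 10011111 (10xxxxxx ✓), payload 011111.
Concatenate: 1110101101011111 = 0xEB5F (16 bits → U+EB5F).

U+EB5F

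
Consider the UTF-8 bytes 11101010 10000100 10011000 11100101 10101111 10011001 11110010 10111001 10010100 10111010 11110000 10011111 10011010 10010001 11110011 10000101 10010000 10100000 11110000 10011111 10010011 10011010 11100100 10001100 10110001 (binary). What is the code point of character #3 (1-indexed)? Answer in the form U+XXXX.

Offset 0: leading byte 0xEA = 11101010 → 3-byte char #1 = EA 84 98.
Offset 3: leading byte 0xE5 = 11100101 → 3-byte char #2 = E5 AF 99.
Offset 6: leading byte 0xF2 = 11110010 → 4-byte char #3 = F2 B9 94 BA.
Leading byte 0xF2 = 11110010 matches 11110xxx → 4-byte sequence.
Byte 1: 0xF2 = 11110010, payload 010 (3 bits).
Byte 2: 0xB9 = 10111001 (10xxxxxx ✓), payload 111001.
Byte 3: 0x94 = 10010100 (10xxxxxx ✓), payload 010100.
Byte 4: 0xBA = 10111010 (10xxxxxx ✓), payload 111010.
Concatenate: 010111001010100111010 = 0xB953A (21 bits → U+B953A).

U+B953A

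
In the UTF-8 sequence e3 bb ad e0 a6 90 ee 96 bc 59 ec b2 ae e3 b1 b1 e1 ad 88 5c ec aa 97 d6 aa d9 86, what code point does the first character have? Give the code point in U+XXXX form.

U+3EED

Offset 0: leading byte 0xE3 = 11100011 → 3-byte char #1 = E3 BB AD.
Leading byte 0xE3 = 11100011 matches 1110xxxx → 3-byte sequence.
Byte 1: 0xE3 = 11100011, payload 0011 (4 bits).
Byte 2: 0xBB = 10111011 (10xxxxxx ✓), payload 111011.
Byte 3: 0xAD = 10101101 (10xxxxxx ✓), payload 101101.
Concatenate: 0011111011101101 = 0x3EED (16 bits → U+3EED).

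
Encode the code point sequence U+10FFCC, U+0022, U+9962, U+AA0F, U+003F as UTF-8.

F4 8F BF 8C 22 E9 A5 A2 EA A8 8F 3F

U+10FFCC: 4-byte form → F4 8F BF 8C.
U+0022: 1-byte form → 22.
U+9962: 3-byte form → E9 A5 A2.
U+AA0F: 3-byte form → EA A8 8F.
U+003F: 1-byte form → 3F.
Concatenated (12 bytes): F4 8F BF 8C 22 E9 A5 A2 EA A8 8F 3F.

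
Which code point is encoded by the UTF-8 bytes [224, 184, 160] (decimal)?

U+0E20

Leading byte 0xE0 = 11100000 matches 1110xxxx → 3-byte sequence.
Byte 1: 0xE0 = 11100000, payload 0000 (4 bits).
Byte 2: 0xB8 = 10111000 (10xxxxxx ✓), payload 111000.
Byte 3: 0xA0 = 10100000 (10xxxxxx ✓), payload 100000.
Concatenate: 0000111000100000 = 0xE20 (16 bits → U+0E20).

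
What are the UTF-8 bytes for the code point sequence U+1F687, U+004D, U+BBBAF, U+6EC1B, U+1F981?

F0 9F 9A 87 4D F2 BB AE AF F1 AE B0 9B F0 9F A6 81

U+1F687: 4-byte form → F0 9F 9A 87.
U+004D: 1-byte form → 4D.
U+BBBAF: 4-byte form → F2 BB AE AF.
U+6EC1B: 4-byte form → F1 AE B0 9B.
U+1F981: 4-byte form → F0 9F A6 81.
Concatenated (17 bytes): F0 9F 9A 87 4D F2 BB AE AF F1 AE B0 9B F0 9F A6 81.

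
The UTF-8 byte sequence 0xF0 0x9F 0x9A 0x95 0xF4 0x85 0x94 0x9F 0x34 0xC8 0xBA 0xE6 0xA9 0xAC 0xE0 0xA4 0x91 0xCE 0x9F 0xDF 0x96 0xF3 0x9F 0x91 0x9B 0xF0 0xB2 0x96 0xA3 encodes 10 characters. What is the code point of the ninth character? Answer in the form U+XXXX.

Offset 0: leading byte 0xF0 = 11110000 → 4-byte char #1 = F0 9F 9A 95.
Offset 4: leading byte 0xF4 = 11110100 → 4-byte char #2 = F4 85 94 9F.
Offset 8: leading byte 0x34 = 00110100 → 1-byte char #3 = 34.
Offset 9: leading byte 0xC8 = 11001000 → 2-byte char #4 = C8 BA.
Offset 11: leading byte 0xE6 = 11100110 → 3-byte char #5 = E6 A9 AC.
Offset 14: leading byte 0xE0 = 11100000 → 3-byte char #6 = E0 A4 91.
Offset 17: leading byte 0xCE = 11001110 → 2-byte char #7 = CE 9F.
Offset 19: leading byte 0xDF = 11011111 → 2-byte char #8 = DF 96.
Offset 21: leading byte 0xF3 = 11110011 → 4-byte char #9 = F3 9F 91 9B.
Leading byte 0xF3 = 11110011 matches 11110xxx → 4-byte sequence.
Byte 1: 0xF3 = 11110011, payload 011 (3 bits).
Byte 2: 0x9F = 10011111 (10xxxxxx ✓), payload 011111.
Byte 3: 0x91 = 10010001 (10xxxxxx ✓), payload 010001.
Byte 4: 0x9B = 10011011 (10xxxxxx ✓), payload 011011.
Concatenate: 011011111010001011011 = 0xDF45B (21 bits → U+DF45B).

U+DF45B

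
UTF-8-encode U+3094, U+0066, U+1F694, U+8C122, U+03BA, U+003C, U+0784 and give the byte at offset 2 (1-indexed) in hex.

0x82

1-indexed offset 2 is 0-indexed offset 1.
U+3094 → 3-byte form E3 82 94 at offsets 0–2.
Offset 1 falls in char 1's range; it's byte 2 of E3 82 94 = 0x82.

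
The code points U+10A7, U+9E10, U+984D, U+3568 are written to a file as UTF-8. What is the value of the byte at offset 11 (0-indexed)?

0xA8

U+10A7 → 3-byte form E1 82 A7 at offsets 0–2.
U+9E10 → 3-byte form E9 B8 90 at offsets 3–5.
U+984D → 3-byte form E9 A1 8D at offsets 6–8.
U+3568 → 3-byte form E3 95 A8 at offsets 9–11.
Offset 11 falls in char 4's range; it's byte 3 of E3 95 A8 = 0xA8.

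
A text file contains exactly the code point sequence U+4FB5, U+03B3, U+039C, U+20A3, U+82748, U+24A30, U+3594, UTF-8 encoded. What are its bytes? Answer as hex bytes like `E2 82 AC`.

E4 BE B5 CE B3 CE 9C E2 82 A3 F2 82 9D 88 F0 A4 A8 B0 E3 96 94

U+4FB5: 3-byte form → E4 BE B5.
U+03B3: 2-byte form → CE B3.
U+039C: 2-byte form → CE 9C.
U+20A3: 3-byte form → E2 82 A3.
U+82748: 4-byte form → F2 82 9D 88.
U+24A30: 4-byte form → F0 A4 A8 B0.
U+3594: 3-byte form → E3 96 94.
Concatenated (21 bytes): E4 BE B5 CE B3 CE 9C E2 82 A3 F2 82 9D 88 F0 A4 A8 B0 E3 96 94.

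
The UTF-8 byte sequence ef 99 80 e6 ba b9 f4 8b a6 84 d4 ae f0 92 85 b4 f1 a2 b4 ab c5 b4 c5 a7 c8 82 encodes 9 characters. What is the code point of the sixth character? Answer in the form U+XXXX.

U+62D2B

Offset 0: leading byte 0xEF = 11101111 → 3-byte char #1 = EF 99 80.
Offset 3: leading byte 0xE6 = 11100110 → 3-byte char #2 = E6 BA B9.
Offset 6: leading byte 0xF4 = 11110100 → 4-byte char #3 = F4 8B A6 84.
Offset 10: leading byte 0xD4 = 11010100 → 2-byte char #4 = D4 AE.
Offset 12: leading byte 0xF0 = 11110000 → 4-byte char #5 = F0 92 85 B4.
Offset 16: leading byte 0xF1 = 11110001 → 4-byte char #6 = F1 A2 B4 AB.
Leading byte 0xF1 = 11110001 matches 11110xxx → 4-byte sequence.
Byte 1: 0xF1 = 11110001, payload 001 (3 bits).
Byte 2: 0xA2 = 10100010 (10xxxxxx ✓), payload 100010.
Byte 3: 0xB4 = 10110100 (10xxxxxx ✓), payload 110100.
Byte 4: 0xAB = 10101011 (10xxxxxx ✓), payload 101011.
Concatenate: 001100010110100101011 = 0x62D2B (21 bits → U+62D2B).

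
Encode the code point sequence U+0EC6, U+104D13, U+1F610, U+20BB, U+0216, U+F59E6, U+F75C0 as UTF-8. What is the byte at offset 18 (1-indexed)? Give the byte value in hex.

0xB5

1-indexed offset 18 is 0-indexed offset 17.
U+0EC6 → 3-byte form E0 BB 86 at offsets 0–2.
U+104D13 → 4-byte form F4 84 B4 93 at offsets 3–6.
U+1F610 → 4-byte form F0 9F 98 90 at offsets 7–10.
U+20BB → 3-byte form E2 82 BB at offsets 11–13.
U+0216 → 2-byte form C8 96 at offsets 14–15.
U+F59E6 → 4-byte form F3 B5 A7 A6 at offsets 16–19.
Offset 17 falls in char 6's range; it's byte 2 of F3 B5 A7 A6 = 0xB5.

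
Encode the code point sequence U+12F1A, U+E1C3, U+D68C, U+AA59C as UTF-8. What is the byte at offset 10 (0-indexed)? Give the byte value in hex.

0xF2

U+12F1A → 4-byte form F0 92 BC 9A at offsets 0–3.
U+E1C3 → 3-byte form EE 87 83 at offsets 4–6.
U+D68C → 3-byte form ED 9A 8C at offsets 7–9.
U+AA59C → 4-byte form F2 AA 96 9C at offsets 10–13.
Offset 10 falls in char 4's range; it's byte 1 of F2 AA 96 9C = 0xF2.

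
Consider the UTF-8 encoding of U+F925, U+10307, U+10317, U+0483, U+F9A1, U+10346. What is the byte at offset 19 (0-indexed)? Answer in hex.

U+F925 → 3-byte form EF A4 A5 at offsets 0–2.
U+10307 → 4-byte form F0 90 8C 87 at offsets 3–6.
U+10317 → 4-byte form F0 90 8C 97 at offsets 7–10.
U+0483 → 2-byte form D2 83 at offsets 11–12.
U+F9A1 → 3-byte form EF A6 A1 at offsets 13–15.
U+10346 → 4-byte form F0 90 8D 86 at offsets 16–19.
Offset 19 falls in char 6's range; it's byte 4 of F0 90 8D 86 = 0x86.

0x86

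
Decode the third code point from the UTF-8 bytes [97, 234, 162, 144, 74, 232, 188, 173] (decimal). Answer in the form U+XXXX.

Offset 0: leading byte 0x61 = 01100001 → 1-byte char #1 = 61.
Offset 1: leading byte 0xEA = 11101010 → 3-byte char #2 = EA A2 90.
Offset 4: leading byte 0x4A = 01001010 → 1-byte char #3 = 4A.
Leading byte 0x4A = 01001010 matches 0xxxxxxx → 1-byte sequence.
Byte 1: 0x4A = 01001010, payload 1001010 (7 bits).
Concatenate: 1001010 = 0x4A (7 bits → U+004A).

U+004A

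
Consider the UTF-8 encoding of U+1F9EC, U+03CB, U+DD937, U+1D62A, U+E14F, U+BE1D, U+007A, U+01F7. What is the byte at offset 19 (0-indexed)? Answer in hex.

U+1F9EC → 4-byte form F0 9F A7 AC at offsets 0–3.
U+03CB → 2-byte form CF 8B at offsets 4–5.
U+DD937 → 4-byte form F3 9D A4 B7 at offsets 6–9.
U+1D62A → 4-byte form F0 9D 98 AA at offsets 10–13.
U+E14F → 3-byte form EE 85 8F at offsets 14–16.
U+BE1D → 3-byte form EB B8 9D at offsets 17–19.
Offset 19 falls in char 6's range; it's byte 3 of EB B8 9D = 0x9D.

0x9D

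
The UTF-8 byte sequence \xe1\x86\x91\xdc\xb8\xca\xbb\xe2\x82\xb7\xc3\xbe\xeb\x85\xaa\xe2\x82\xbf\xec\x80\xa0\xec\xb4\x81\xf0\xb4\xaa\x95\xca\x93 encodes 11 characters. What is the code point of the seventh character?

U+20BF

Offset 0: leading byte 0xE1 = 11100001 → 3-byte char #1 = E1 86 91.
Offset 3: leading byte 0xDC = 11011100 → 2-byte char #2 = DC B8.
Offset 5: leading byte 0xCA = 11001010 → 2-byte char #3 = CA BB.
Offset 7: leading byte 0xE2 = 11100010 → 3-byte char #4 = E2 82 B7.
Offset 10: leading byte 0xC3 = 11000011 → 2-byte char #5 = C3 BE.
Offset 12: leading byte 0xEB = 11101011 → 3-byte char #6 = EB 85 AA.
Offset 15: leading byte 0xE2 = 11100010 → 3-byte char #7 = E2 82 BF.
Leading byte 0xE2 = 11100010 matches 1110xxxx → 3-byte sequence.
Byte 1: 0xE2 = 11100010, payload 0010 (4 bits).
Byte 2: 0x82 = 10000010 (10xxxxxx ✓), payload 000010.
Byte 3: 0xBF = 10111111 (10xxxxxx ✓), payload 111111.
Concatenate: 0010000010111111 = 0x20BF (16 bits → U+20BF).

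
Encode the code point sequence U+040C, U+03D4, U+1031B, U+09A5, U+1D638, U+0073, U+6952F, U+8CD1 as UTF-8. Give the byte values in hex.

D0 8C CF 94 F0 90 8C 9B E0 A6 A5 F0 9D 98 B8 73 F1 A9 94 AF E8 B3 91

U+040C: 2-byte form → D0 8C.
U+03D4: 2-byte form → CF 94.
U+1031B: 4-byte form → F0 90 8C 9B.
U+09A5: 3-byte form → E0 A6 A5.
U+1D638: 4-byte form → F0 9D 98 B8.
U+0073: 1-byte form → 73.
U+6952F: 4-byte form → F1 A9 94 AF.
U+8CD1: 3-byte form → E8 B3 91.
Concatenated (23 bytes): D0 8C CF 94 F0 90 8C 9B E0 A6 A5 F0 9D 98 B8 73 F1 A9 94 AF E8 B3 91.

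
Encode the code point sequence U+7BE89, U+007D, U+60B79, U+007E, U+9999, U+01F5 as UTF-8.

F1 BB BA 89 7D F1 A0 AD B9 7E E9 A6 99 C7 B5

U+7BE89: 4-byte form → F1 BB BA 89.
U+007D: 1-byte form → 7D.
U+60B79: 4-byte form → F1 A0 AD B9.
U+007E: 1-byte form → 7E.
U+9999: 3-byte form → E9 A6 99.
U+01F5: 2-byte form → C7 B5.
Concatenated (15 bytes): F1 BB BA 89 7D F1 A0 AD B9 7E E9 A6 99 C7 B5.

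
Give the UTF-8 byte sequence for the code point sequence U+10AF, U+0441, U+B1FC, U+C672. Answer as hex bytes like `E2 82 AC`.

U+10AF: 3-byte form → E1 82 AF.
U+0441: 2-byte form → D1 81.
U+B1FC: 3-byte form → EB 87 BC.
U+C672: 3-byte form → EC 99 B2.
Concatenated (11 bytes): E1 82 AF D1 81 EB 87 BC EC 99 B2.

E1 82 AF D1 81 EB 87 BC EC 99 B2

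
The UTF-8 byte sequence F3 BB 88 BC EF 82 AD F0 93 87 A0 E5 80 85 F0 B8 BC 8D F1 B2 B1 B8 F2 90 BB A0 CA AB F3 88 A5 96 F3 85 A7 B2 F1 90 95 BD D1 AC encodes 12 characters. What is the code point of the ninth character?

U+C8956

Offset 0: leading byte 0xF3 = 11110011 → 4-byte char #1 = F3 BB 88 BC.
Offset 4: leading byte 0xEF = 11101111 → 3-byte char #2 = EF 82 AD.
Offset 7: leading byte 0xF0 = 11110000 → 4-byte char #3 = F0 93 87 A0.
Offset 11: leading byte 0xE5 = 11100101 → 3-byte char #4 = E5 80 85.
Offset 14: leading byte 0xF0 = 11110000 → 4-byte char #5 = F0 B8 BC 8D.
Offset 18: leading byte 0xF1 = 11110001 → 4-byte char #6 = F1 B2 B1 B8.
Offset 22: leading byte 0xF2 = 11110010 → 4-byte char #7 = F2 90 BB A0.
Offset 26: leading byte 0xCA = 11001010 → 2-byte char #8 = CA AB.
Offset 28: leading byte 0xF3 = 11110011 → 4-byte char #9 = F3 88 A5 96.
Leading byte 0xF3 = 11110011 matches 11110xxx → 4-byte sequence.
Byte 1: 0xF3 = 11110011, payload 011 (3 bits).
Byte 2: 0x88 = 10001000 (10xxxxxx ✓), payload 001000.
Byte 3: 0xA5 = 10100101 (10xxxxxx ✓), payload 100101.
Byte 4: 0x96 = 10010110 (10xxxxxx ✓), payload 010110.
Concatenate: 011001000100101010110 = 0xC8956 (21 bits → U+C8956).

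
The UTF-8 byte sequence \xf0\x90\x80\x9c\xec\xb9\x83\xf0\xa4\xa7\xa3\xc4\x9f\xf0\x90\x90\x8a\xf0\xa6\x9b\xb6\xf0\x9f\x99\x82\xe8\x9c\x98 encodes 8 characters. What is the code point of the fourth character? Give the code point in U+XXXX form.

Offset 0: leading byte 0xF0 = 11110000 → 4-byte char #1 = F0 90 80 9C.
Offset 4: leading byte 0xEC = 11101100 → 3-byte char #2 = EC B9 83.
Offset 7: leading byte 0xF0 = 11110000 → 4-byte char #3 = F0 A4 A7 A3.
Offset 11: leading byte 0xC4 = 11000100 → 2-byte char #4 = C4 9F.
Leading byte 0xC4 = 11000100 matches 110xxxxx → 2-byte sequence.
Byte 1: 0xC4 = 11000100, payload 00100 (5 bits).
Byte 2: 0x9F = 10011111 (10xxxxxx ✓), payload 011111.
Concatenate: 00100011111 = 0x11F (11 bits → U+011F).

U+011F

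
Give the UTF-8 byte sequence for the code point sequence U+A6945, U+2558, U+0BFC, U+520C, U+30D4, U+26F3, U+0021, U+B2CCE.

F2 A6 A5 85 E2 95 98 E0 AF BC E5 88 8C E3 83 94 E2 9B B3 21 F2 B2 B3 8E

U+A6945: 4-byte form → F2 A6 A5 85.
U+2558: 3-byte form → E2 95 98.
U+0BFC: 3-byte form → E0 AF BC.
U+520C: 3-byte form → E5 88 8C.
U+30D4: 3-byte form → E3 83 94.
U+26F3: 3-byte form → E2 9B B3.
U+0021: 1-byte form → 21.
U+B2CCE: 4-byte form → F2 B2 B3 8E.
Concatenated (24 bytes): F2 A6 A5 85 E2 95 98 E0 AF BC E5 88 8C E3 83 94 E2 9B B3 21 F2 B2 B3 8E.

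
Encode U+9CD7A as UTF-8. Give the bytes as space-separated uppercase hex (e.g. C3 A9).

U+9CD7A = 0x9CD7A = 642426 decimal. In range U+10000–U+10FFFF → 4-byte form: 11110xxx 10xxxxxx 10xxxxxx 10xxxxxx.
Binary (21 bits): 010011100110101111010.
Split 3+6+6+6: 010 | 011100 | 110101 | 111010.
Byte 1: 11110010 = 0xF2.
Byte 2: 10011100 = 0x9C.
Byte 3: 10110101 = 0xB5.
Byte 4: 10111010 = 0xBA.

F2 9C B5 BA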